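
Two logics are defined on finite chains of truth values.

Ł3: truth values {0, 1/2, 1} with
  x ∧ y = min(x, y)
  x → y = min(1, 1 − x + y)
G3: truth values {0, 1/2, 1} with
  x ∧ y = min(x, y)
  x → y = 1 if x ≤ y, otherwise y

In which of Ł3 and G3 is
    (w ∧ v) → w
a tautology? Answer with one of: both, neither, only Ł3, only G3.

both

In Ł3: every assignment gives 1 — tautology.
In G3: every assignment gives 1 — tautology.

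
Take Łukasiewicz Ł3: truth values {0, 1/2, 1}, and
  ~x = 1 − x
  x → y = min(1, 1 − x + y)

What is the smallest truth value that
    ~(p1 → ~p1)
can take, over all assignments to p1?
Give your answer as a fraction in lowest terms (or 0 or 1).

Take p1 = 0:
~p1 = ~0 = 1
p1 → ~p1 = 0 → 1 = 1
~(p1 → ~p1) = ~1 = 0
No assignment yields a value below 0, so this is the minimum.

0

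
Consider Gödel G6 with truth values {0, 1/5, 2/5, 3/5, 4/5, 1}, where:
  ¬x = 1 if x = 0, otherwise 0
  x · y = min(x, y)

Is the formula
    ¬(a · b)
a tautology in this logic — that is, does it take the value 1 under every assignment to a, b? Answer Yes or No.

No

Counterexample: take a = 1/5, b = 1/5.
a · b = 1/5 · 1/5 = 1/5
¬(a · b) = ¬1/5 = 0
This gives 0 ≠ 1.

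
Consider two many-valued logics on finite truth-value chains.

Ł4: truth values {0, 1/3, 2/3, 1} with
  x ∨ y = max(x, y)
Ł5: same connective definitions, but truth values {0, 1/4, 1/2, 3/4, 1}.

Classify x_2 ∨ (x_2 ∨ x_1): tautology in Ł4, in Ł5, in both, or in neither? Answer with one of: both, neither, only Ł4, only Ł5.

In Ł4: at x_1 = 0, x_2 = 0 the value is 0 — not a tautology.
In Ł5: at x_1 = 0, x_2 = 0 the value is 0 — not a tautology.

neither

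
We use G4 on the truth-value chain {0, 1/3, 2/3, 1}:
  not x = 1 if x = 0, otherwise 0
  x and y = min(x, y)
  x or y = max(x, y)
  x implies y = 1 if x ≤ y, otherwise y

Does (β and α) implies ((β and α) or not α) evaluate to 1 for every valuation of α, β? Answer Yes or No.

Yes

α = 0, β = 0 ↦ 1
α = 0, β = 1/3 ↦ 1
α = 0, β = 2/3 ↦ 1
α = 0, β = 1 ↦ 1
α = 1/3, β = 0 ↦ 1
α = 1/3, β = 1/3 ↦ 1
α = 1/3, β = 2/3 ↦ 1
α = 1/3, β = 1 ↦ 1
α = 2/3, β = 0 ↦ 1
α = 2/3, β = 1/3 ↦ 1
α = 2/3, β = 2/3 ↦ 1
α = 2/3, β = 1 ↦ 1
α = 1, β = 0 ↦ 1
α = 1, β = 1/3 ↦ 1
α = 1, β = 2/3 ↦ 1
α = 1, β = 1 ↦ 1
Every assignment gives a value ≥ 1.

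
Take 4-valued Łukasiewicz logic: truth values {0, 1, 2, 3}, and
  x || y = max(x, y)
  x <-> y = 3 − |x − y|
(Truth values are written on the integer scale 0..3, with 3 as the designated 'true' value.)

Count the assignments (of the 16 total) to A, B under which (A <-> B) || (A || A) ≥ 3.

7

A = 0, B = 0 ↦ 3  ≥
A = 0, B = 1 ↦ 2  <
A = 0, B = 2 ↦ 1  <
A = 0, B = 3 ↦ 0  <
A = 1, B = 0 ↦ 2  <
A = 1, B = 1 ↦ 3  ≥
A = 1, B = 2 ↦ 2  <
A = 1, B = 3 ↦ 1  <
A = 2, B = 0 ↦ 2  <
A = 2, B = 1 ↦ 2  <
A = 2, B = 2 ↦ 3  ≥
A = 2, B = 3 ↦ 2  <
A = 3, B = 0 ↦ 3  ≥
A = 3, B = 1 ↦ 3  ≥
A = 3, B = 2 ↦ 3  ≥
A = 3, B = 3 ↦ 3  ≥
So 7 of the 16 assignments meet the threshold.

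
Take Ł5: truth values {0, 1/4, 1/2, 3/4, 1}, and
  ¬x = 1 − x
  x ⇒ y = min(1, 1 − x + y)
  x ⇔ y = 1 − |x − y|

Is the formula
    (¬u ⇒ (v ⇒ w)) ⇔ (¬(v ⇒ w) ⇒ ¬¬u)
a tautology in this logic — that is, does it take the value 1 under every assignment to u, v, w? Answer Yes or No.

At u = 3/4, v = 1, w = 3/4, for instance:
¬u = ¬3/4 = 1/4
v ⇒ w = 1 ⇒ 3/4 = 3/4
¬u ⇒ (v ⇒ w) = 1/4 ⇒ 3/4 = 1
¬(v ⇒ w) = ¬3/4 = 1/4
¬¬u = ¬1/4 = 3/4
¬(v ⇒ w) ⇒ ¬¬u = 1/4 ⇒ 3/4 = 1
(¬u ⇒ (v ⇒ w)) ⇔ (¬(v ⇒ w) ⇒ ¬¬u) = 1 ⇔ 1 = 1
and checking the remaining 124 assignments likewise gives ≥ 1 in every case.

Yes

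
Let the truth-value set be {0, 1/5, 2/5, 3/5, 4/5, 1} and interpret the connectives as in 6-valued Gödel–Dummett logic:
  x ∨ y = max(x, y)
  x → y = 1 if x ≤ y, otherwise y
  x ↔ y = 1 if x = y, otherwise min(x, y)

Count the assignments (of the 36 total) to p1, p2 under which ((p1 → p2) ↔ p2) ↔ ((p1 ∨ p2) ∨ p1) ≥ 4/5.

value 1: 26 assignments (counts)
value 4/5: 4 assignments (counts)
value 3/5: 3 assignments
value 2/5: 2 assignments
value 1/5: 1 assignment
So 30 of the 36 assignments meet the threshold.

30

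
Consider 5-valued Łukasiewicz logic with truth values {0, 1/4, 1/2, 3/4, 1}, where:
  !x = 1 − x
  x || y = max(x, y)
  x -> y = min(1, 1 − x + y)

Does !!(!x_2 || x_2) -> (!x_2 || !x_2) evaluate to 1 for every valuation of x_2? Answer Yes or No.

No

Counterexample: take x_2 = 3/4.
!x_2 = !3/4 = 1/4
!x_2 || x_2 = 1/4 || 3/4 = 3/4
!(!x_2 || x_2) = !3/4 = 1/4
!!(!x_2 || x_2) = !1/4 = 3/4
!x_2 = !3/4 = 1/4
!x_2 = !3/4 = 1/4
!x_2 || !x_2 = 1/4 || 1/4 = 1/4
!!(!x_2 || x_2) -> (!x_2 || !x_2) = 3/4 -> 1/4 = 1/2
This gives 1/2 ≠ 1.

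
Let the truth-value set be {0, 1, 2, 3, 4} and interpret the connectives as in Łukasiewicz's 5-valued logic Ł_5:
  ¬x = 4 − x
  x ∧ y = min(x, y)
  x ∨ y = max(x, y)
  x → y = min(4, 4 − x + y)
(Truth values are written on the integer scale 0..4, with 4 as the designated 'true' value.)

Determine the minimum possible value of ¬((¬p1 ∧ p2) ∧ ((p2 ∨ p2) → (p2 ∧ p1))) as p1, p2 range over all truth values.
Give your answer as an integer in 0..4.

Take p1 = 0, p2 = 2:
¬p1 = ¬0 = 4
¬p1 ∧ p2 = 4 ∧ 2 = 2
p2 ∨ p2 = 2 ∨ 2 = 2
p2 ∧ p1 = 2 ∧ 0 = 0
(p2 ∨ p2) → (p2 ∧ p1) = 2 → 0 = 2
(¬p1 ∧ p2) ∧ ((p2 ∨ p2) → (p2 ∧ p1)) = 2 ∧ 2 = 2
¬((¬p1 ∧ p2) ∧ ((p2 ∨ p2) → (p2 ∧ p1))) = ¬2 = 2
No assignment yields a value below 2, so this is the minimum.

2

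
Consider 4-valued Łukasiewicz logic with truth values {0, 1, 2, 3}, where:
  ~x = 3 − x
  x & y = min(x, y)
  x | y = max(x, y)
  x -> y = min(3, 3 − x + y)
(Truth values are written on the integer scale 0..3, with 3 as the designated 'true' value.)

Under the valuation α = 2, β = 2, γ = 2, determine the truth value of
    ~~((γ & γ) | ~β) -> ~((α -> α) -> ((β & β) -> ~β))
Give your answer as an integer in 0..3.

γ & γ = 2 & 2 = 2
~β = ~2 = 1
(γ & γ) | ~β = 2 | 1 = 2
~((γ & γ) | ~β) = ~2 = 1
~~((γ & γ) | ~β) = ~1 = 2
α -> α = 2 -> 2 = 3
β & β = 2 & 2 = 2
~β = ~2 = 1
(β & β) -> ~β = 2 -> 1 = 2
(α -> α) -> ((β & β) -> ~β) = 3 -> 2 = 2
~((α -> α) -> ((β & β) -> ~β)) = ~2 = 1
~~((γ & γ) | ~β) -> ~((α -> α) -> ((β & β) -> ~β)) = 2 -> 1 = 2

2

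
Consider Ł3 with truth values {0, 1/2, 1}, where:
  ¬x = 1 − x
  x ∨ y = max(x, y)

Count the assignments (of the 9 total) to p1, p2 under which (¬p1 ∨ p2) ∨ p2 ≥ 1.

5

p1 = 0, p2 = 0 ↦ 1  ≥
p1 = 0, p2 = 1/2 ↦ 1  ≥
p1 = 0, p2 = 1 ↦ 1  ≥
p1 = 1/2, p2 = 0 ↦ 1/2  <
p1 = 1/2, p2 = 1/2 ↦ 1/2  <
p1 = 1/2, p2 = 1 ↦ 1  ≥
p1 = 1, p2 = 0 ↦ 0  <
p1 = 1, p2 = 1/2 ↦ 1/2  <
p1 = 1, p2 = 1 ↦ 1  ≥
So 5 of the 9 assignments meet the threshold.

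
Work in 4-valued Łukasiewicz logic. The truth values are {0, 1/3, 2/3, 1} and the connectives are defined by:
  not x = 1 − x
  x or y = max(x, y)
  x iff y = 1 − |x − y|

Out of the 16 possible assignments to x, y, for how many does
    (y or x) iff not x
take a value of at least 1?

2

x = 0, y = 0 ↦ 0  <
x = 0, y = 1/3 ↦ 1/3  <
x = 0, y = 2/3 ↦ 2/3  <
x = 0, y = 1 ↦ 1  ≥
x = 1/3, y = 0 ↦ 2/3  <
x = 1/3, y = 1/3 ↦ 2/3  <
x = 1/3, y = 2/3 ↦ 1  ≥
x = 1/3, y = 1 ↦ 2/3  <
x = 2/3, y = 0 ↦ 2/3  <
x = 2/3, y = 1/3 ↦ 2/3  <
x = 2/3, y = 2/3 ↦ 2/3  <
x = 2/3, y = 1 ↦ 1/3  <
x = 1, y = 0 ↦ 0  <
x = 1, y = 1/3 ↦ 0  <
x = 1, y = 2/3 ↦ 0  <
x = 1, y = 1 ↦ 0  <
So 2 of the 16 assignments meet the threshold.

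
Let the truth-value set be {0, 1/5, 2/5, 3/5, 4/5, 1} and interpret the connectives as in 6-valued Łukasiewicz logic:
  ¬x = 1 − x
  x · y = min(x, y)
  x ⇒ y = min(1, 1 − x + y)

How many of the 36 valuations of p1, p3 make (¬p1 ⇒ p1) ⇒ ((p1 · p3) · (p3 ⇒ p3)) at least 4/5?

value 1: 7 assignments (counts)
value 4/5: 8 assignments (counts)
value 3/5: 10 assignments
value 2/5: 4 assignments
value 1/5: 4 assignments
value 0: 3 assignments
So 15 of the 36 assignments meet the threshold.

15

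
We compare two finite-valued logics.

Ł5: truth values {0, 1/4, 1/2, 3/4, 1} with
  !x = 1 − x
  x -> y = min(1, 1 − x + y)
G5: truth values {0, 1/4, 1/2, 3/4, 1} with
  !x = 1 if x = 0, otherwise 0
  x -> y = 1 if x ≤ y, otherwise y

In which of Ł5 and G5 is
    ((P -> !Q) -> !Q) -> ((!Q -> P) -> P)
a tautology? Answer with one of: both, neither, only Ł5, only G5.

In Ł5: every assignment gives 1 — tautology.
In G5: at P = 1/4, Q = 1/4 the value is 1/4 — not a tautology.

only Ł5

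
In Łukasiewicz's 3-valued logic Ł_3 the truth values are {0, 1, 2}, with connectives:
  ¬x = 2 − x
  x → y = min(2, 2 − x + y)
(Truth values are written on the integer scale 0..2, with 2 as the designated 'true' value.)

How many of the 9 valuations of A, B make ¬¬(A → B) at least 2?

A = 0, B = 0 ↦ 2  ≥
A = 0, B = 1 ↦ 2  ≥
A = 0, B = 2 ↦ 2  ≥
A = 1, B = 0 ↦ 1  <
A = 1, B = 1 ↦ 2  ≥
A = 1, B = 2 ↦ 2  ≥
A = 2, B = 0 ↦ 0  <
A = 2, B = 1 ↦ 1  <
A = 2, B = 2 ↦ 2  ≥
So 6 of the 9 assignments meet the threshold.

6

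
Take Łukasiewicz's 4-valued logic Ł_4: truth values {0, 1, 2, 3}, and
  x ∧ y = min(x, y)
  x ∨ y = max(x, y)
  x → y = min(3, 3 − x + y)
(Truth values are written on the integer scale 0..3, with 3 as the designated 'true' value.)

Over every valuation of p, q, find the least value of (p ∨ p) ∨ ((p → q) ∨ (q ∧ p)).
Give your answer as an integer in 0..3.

2

Take p = 1, q = 0:
p ∨ p = 1 ∨ 1 = 1
p → q = 1 → 0 = 2
q ∧ p = 0 ∧ 1 = 0
(p → q) ∨ (q ∧ p) = 2 ∨ 0 = 2
(p ∨ p) ∨ ((p → q) ∨ (q ∧ p)) = 1 ∨ 2 = 2
No assignment yields a value below 2, so this is the minimum.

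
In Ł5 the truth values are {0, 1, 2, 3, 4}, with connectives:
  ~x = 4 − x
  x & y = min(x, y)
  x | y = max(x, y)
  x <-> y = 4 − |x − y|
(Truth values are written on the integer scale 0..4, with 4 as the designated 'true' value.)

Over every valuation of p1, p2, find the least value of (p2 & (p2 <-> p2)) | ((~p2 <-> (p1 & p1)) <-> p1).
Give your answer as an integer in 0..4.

2

Take p1 = 0, p2 = 2:
p2 <-> p2 = 2 <-> 2 = 4
p2 & (p2 <-> p2) = 2 & 4 = 2
~p2 = ~2 = 2
p1 & p1 = 0 & 0 = 0
~p2 <-> (p1 & p1) = 2 <-> 0 = 2
(~p2 <-> (p1 & p1)) <-> p1 = 2 <-> 0 = 2
(p2 & (p2 <-> p2)) | ((~p2 <-> (p1 & p1)) <-> p1) = 2 | 2 = 2
No assignment yields a value below 2, so this is the minimum.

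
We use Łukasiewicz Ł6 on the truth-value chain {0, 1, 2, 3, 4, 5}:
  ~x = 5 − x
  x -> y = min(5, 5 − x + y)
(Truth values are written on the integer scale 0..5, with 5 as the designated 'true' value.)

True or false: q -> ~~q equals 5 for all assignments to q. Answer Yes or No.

q = 0 ↦ 5
q = 1 ↦ 5
q = 2 ↦ 5
q = 3 ↦ 5
q = 4 ↦ 5
q = 5 ↦ 5
Every assignment gives a value ≥ 5.

Yes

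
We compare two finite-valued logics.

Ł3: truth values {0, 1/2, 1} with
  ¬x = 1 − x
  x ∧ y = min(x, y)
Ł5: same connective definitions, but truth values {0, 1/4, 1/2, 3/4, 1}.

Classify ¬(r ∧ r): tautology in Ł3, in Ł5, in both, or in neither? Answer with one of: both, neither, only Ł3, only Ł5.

In Ł3: at r = 1/2 the value is 1/2 — not a tautology.
In Ł5: at r = 1/4 the value is 3/4 — not a tautology.

neither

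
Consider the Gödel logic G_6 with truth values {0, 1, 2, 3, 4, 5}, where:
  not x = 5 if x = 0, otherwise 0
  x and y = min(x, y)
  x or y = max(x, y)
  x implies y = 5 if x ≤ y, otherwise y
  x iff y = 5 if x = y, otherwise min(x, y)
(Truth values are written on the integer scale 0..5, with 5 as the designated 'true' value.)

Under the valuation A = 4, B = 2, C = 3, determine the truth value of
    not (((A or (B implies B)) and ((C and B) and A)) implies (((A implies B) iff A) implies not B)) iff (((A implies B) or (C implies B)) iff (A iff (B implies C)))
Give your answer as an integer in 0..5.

B implies B = 2 implies 2 = 5
A or (B implies B) = 4 or 5 = 5
C and B = 3 and 2 = 2
(C and B) and A = 2 and 4 = 2
(A or (B implies B)) and ((C and B) and A) = 5 and 2 = 2
A implies B = 4 implies 2 = 2
(A implies B) iff A = 2 iff 4 = 2
not B = not 2 = 0
((A implies B) iff A) implies not B = 2 implies 0 = 0
((A or (B implies B)) and ((C and B) and A)) implies (((A implies B) iff A) implies not B) = 2 implies 0 = 0
not (((A or (B implies B)) and ((C and B) and A)) implies (((A implies B) iff A) implies not B)) = not 0 = 5
A implies B = 4 implies 2 = 2
C implies B = 3 implies 2 = 2
(A implies B) or (C implies B) = 2 or 2 = 2
B implies C = 2 implies 3 = 5
A iff (B implies C) = 4 iff 5 = 4
((A implies B) or (C implies B)) iff (A iff (B implies C)) = 2 iff 4 = 2
not (((A or (B implies B)) and ((C and B) and A)) implies (((A implies B) iff A) implies not B)) iff (((A implies B) or (C implies B)) iff (A iff (B implies C))) = 5 iff 2 = 2

2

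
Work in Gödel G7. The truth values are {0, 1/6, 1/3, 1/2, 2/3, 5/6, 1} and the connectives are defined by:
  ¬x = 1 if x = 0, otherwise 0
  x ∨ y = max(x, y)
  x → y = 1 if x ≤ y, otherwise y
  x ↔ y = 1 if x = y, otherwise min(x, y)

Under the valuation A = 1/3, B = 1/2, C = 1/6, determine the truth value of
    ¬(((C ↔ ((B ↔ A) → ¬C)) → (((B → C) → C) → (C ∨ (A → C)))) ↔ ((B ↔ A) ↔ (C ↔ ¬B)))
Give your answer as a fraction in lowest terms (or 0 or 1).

1

B ↔ A = 1/2 ↔ 1/3 = 1/3
¬C = ¬1/6 = 0
(B ↔ A) → ¬C = 1/3 → 0 = 0
C ↔ ((B ↔ A) → ¬C) = 1/6 ↔ 0 = 0
B → C = 1/2 → 1/6 = 1/6
(B → C) → C = 1/6 → 1/6 = 1
A → C = 1/3 → 1/6 = 1/6
C ∨ (A → C) = 1/6 ∨ 1/6 = 1/6
((B → C) → C) → (C ∨ (A → C)) = 1 → 1/6 = 1/6
(C ↔ ((B ↔ A) → ¬C)) → (((B → C) → C) → (C ∨ (A → C))) = 0 → 1/6 = 1
B ↔ A = 1/2 ↔ 1/3 = 1/3
¬B = ¬1/2 = 0
C ↔ ¬B = 1/6 ↔ 0 = 0
(B ↔ A) ↔ (C ↔ ¬B) = 1/3 ↔ 0 = 0
((C ↔ ((B ↔ A) → ¬C)) → (((B → C) → C) → (C ∨ (A → C)))) ↔ ((B ↔ A) ↔ (C ↔ ¬B)) = 1 ↔ 0 = 0
¬(((C ↔ ((B ↔ A) → ¬C)) → (((B → C) → C) → (C ∨ (A → C)))) ↔ ((B ↔ A) ↔ (C ↔ ¬B))) = ¬0 = 1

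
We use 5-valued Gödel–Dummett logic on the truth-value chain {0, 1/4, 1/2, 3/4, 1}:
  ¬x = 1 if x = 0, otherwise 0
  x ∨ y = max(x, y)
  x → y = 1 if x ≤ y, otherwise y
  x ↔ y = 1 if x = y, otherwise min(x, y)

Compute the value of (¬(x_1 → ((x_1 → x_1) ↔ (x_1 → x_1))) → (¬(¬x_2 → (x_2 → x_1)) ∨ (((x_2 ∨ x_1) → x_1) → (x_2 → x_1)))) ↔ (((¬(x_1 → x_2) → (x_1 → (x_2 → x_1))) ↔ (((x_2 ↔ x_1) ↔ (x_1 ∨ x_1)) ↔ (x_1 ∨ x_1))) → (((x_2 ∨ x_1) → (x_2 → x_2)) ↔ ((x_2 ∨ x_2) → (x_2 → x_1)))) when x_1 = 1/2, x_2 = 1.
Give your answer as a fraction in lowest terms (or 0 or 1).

x_1 → x_1 = 1/2 → 1/2 = 1
x_1 → x_1 = 1/2 → 1/2 = 1
(x_1 → x_1) ↔ (x_1 → x_1) = 1 ↔ 1 = 1
x_1 → ((x_1 → x_1) ↔ (x_1 → x_1)) = 1/2 → 1 = 1
¬(x_1 → ((x_1 → x_1) ↔ (x_1 → x_1))) = ¬1 = 0
¬x_2 = ¬1 = 0
x_2 → x_1 = 1 → 1/2 = 1/2
¬x_2 → (x_2 → x_1) = 0 → 1/2 = 1
¬(¬x_2 → (x_2 → x_1)) = ¬1 = 0
x_2 ∨ x_1 = 1 ∨ 1/2 = 1
(x_2 ∨ x_1) → x_1 = 1 → 1/2 = 1/2
x_2 → x_1 = 1 → 1/2 = 1/2
((x_2 ∨ x_1) → x_1) → (x_2 → x_1) = 1/2 → 1/2 = 1
¬(¬x_2 → (x_2 → x_1)) ∨ (((x_2 ∨ x_1) → x_1) → (x_2 → x_1)) = 0 ∨ 1 = 1
¬(x_1 → ((x_1 → x_1) ↔ (x_1 → x_1))) → (¬(¬x_2 → (x_2 → x_1)) ∨ (((x_2 ∨ x_1) → x_1) → (x_2 → x_1))) = 0 → 1 = 1
x_1 → x_2 = 1/2 → 1 = 1
¬(x_1 → x_2) = ¬1 = 0
x_2 → x_1 = 1 → 1/2 = 1/2
x_1 → (x_2 → x_1) = 1/2 → 1/2 = 1
¬(x_1 → x_2) → (x_1 → (x_2 → x_1)) = 0 → 1 = 1
x_2 ↔ x_1 = 1 ↔ 1/2 = 1/2
x_1 ∨ x_1 = 1/2 ∨ 1/2 = 1/2
(x_2 ↔ x_1) ↔ (x_1 ∨ x_1) = 1/2 ↔ 1/2 = 1
x_1 ∨ x_1 = 1/2 ∨ 1/2 = 1/2
((x_2 ↔ x_1) ↔ (x_1 ∨ x_1)) ↔ (x_1 ∨ x_1) = 1 ↔ 1/2 = 1/2
(¬(x_1 → x_2) → (x_1 → (x_2 → x_1))) ↔ (((x_2 ↔ x_1) ↔ (x_1 ∨ x_1)) ↔ (x_1 ∨ x_1)) = 1 ↔ 1/2 = 1/2
x_2 ∨ x_1 = 1 ∨ 1/2 = 1
x_2 → x_2 = 1 → 1 = 1
(x_2 ∨ x_1) → (x_2 → x_2) = 1 → 1 = 1
x_2 ∨ x_2 = 1 ∨ 1 = 1
x_2 → x_1 = 1 → 1/2 = 1/2
(x_2 ∨ x_2) → (x_2 → x_1) = 1 → 1/2 = 1/2
((x_2 ∨ x_1) → (x_2 → x_2)) ↔ ((x_2 ∨ x_2) → (x_2 → x_1)) = 1 ↔ 1/2 = 1/2
((¬(x_1 → x_2) → (x_1 → (x_2 → x_1))) ↔ (((x_2 ↔ x_1) ↔ (x_1 ∨ x_1)) ↔ (x_1 ∨ x_1))) → (((x_2 ∨ x_1) → (x_2 → x_2)) ↔ ((x_2 ∨ x_2) → (x_2 → x_1))) = 1/2 → 1/2 = 1
(¬(x_1 → ((x_1 → x_1) ↔ (x_1 → x_1))) → (¬(¬x_2 → (x_2 → x_1)) ∨ (((x_2 ∨ x_1) → x_1) → (x_2 → x_1)))) ↔ (((¬(x_1 → x_2) → (x_1 → (x_2 → x_1))) ↔ (((x_2 ↔ x_1) ↔ (x_1 ∨ x_1)) ↔ (x_1 ∨ x_1))) → (((x_2 ∨ x_1) → (x_2 → x_2)) ↔ ((x_2 ∨ x_2) → (x_2 → x_1)))) = 1 ↔ 1 = 1

1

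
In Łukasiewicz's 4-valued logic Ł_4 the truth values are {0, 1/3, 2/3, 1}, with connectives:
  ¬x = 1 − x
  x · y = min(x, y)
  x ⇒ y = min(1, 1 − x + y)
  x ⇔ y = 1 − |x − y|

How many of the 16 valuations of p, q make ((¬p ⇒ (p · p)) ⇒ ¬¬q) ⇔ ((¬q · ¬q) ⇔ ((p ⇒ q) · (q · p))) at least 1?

p = 0, q = 0 ↦ 0  <
p = 0, q = 1/3 ↦ 1/3  <
p = 0, q = 2/3 ↦ 2/3  <
p = 0, q = 1 ↦ 1  ≥
p = 1/3, q = 0 ↦ 2/3  <
p = 1/3, q = 1/3 ↦ 1  ≥
p = 1/3, q = 2/3 ↦ 1  ≥
p = 1/3, q = 1 ↦ 2/3  <
p = 2/3, q = 0 ↦ 1  ≥
p = 2/3, q = 1/3 ↦ 2/3  <
p = 2/3, q = 2/3 ↦ 1  ≥
p = 2/3, q = 1 ↦ 1/3  <
p = 1, q = 0 ↦ 1  ≥
p = 1, q = 1/3 ↦ 2/3  <
p = 1, q = 2/3 ↦ 1  ≥
p = 1, q = 1 ↦ 0  <
So 7 of the 16 assignments meet the threshold.

7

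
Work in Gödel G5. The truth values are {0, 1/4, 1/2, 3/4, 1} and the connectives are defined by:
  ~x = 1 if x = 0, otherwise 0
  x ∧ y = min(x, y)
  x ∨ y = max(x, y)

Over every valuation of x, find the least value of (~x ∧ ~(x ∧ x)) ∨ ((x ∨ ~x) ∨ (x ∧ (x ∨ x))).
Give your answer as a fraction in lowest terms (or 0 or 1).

1/4

Take x = 1/4:
~x = ~1/4 = 0
x ∧ x = 1/4 ∧ 1/4 = 1/4
~(x ∧ x) = ~1/4 = 0
~x ∧ ~(x ∧ x) = 0 ∧ 0 = 0
~x = ~1/4 = 0
x ∨ ~x = 1/4 ∨ 0 = 1/4
x ∨ x = 1/4 ∨ 1/4 = 1/4
x ∧ (x ∨ x) = 1/4 ∧ 1/4 = 1/4
(x ∨ ~x) ∨ (x ∧ (x ∨ x)) = 1/4 ∨ 1/4 = 1/4
(~x ∧ ~(x ∧ x)) ∨ ((x ∨ ~x) ∨ (x ∧ (x ∨ x))) = 0 ∨ 1/4 = 1/4
No assignment yields a value below 1/4, so this is the minimum.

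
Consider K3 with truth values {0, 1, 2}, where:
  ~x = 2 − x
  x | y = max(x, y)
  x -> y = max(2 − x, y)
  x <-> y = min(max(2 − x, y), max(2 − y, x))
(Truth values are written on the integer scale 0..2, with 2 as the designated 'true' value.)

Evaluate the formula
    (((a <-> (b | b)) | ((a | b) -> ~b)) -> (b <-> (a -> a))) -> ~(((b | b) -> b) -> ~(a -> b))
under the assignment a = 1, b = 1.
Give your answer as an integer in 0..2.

1

b | b = 1 | 1 = 1
a <-> (b | b) = 1 <-> 1 = 1
a | b = 1 | 1 = 1
~b = ~1 = 1
(a | b) -> ~b = 1 -> 1 = 1
(a <-> (b | b)) | ((a | b) -> ~b) = 1 | 1 = 1
a -> a = 1 -> 1 = 1
b <-> (a -> a) = 1 <-> 1 = 1
((a <-> (b | b)) | ((a | b) -> ~b)) -> (b <-> (a -> a)) = 1 -> 1 = 1
b | b = 1 | 1 = 1
(b | b) -> b = 1 -> 1 = 1
a -> b = 1 -> 1 = 1
~(a -> b) = ~1 = 1
((b | b) -> b) -> ~(a -> b) = 1 -> 1 = 1
~(((b | b) -> b) -> ~(a -> b)) = ~1 = 1
(((a <-> (b | b)) | ((a | b) -> ~b)) -> (b <-> (a -> a))) -> ~(((b | b) -> b) -> ~(a -> b)) = 1 -> 1 = 1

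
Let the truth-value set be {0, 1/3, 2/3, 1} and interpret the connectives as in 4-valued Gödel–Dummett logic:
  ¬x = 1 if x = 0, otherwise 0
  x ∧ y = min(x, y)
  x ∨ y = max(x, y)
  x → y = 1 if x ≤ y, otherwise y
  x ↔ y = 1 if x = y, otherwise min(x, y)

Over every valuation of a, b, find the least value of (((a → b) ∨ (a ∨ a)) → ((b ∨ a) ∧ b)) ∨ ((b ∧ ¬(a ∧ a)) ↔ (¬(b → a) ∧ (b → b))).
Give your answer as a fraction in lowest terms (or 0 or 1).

Take a = 0, b = 1/3:
a → b = 0 → 1/3 = 1
a ∨ a = 0 ∨ 0 = 0
(a → b) ∨ (a ∨ a) = 1 ∨ 0 = 1
b ∨ a = 1/3 ∨ 0 = 1/3
(b ∨ a) ∧ b = 1/3 ∧ 1/3 = 1/3
((a → b) ∨ (a ∨ a)) → ((b ∨ a) ∧ b) = 1 → 1/3 = 1/3
a ∧ a = 0 ∧ 0 = 0
¬(a ∧ a) = ¬0 = 1
b ∧ ¬(a ∧ a) = 1/3 ∧ 1 = 1/3
b → a = 1/3 → 0 = 0
¬(b → a) = ¬0 = 1
b → b = 1/3 → 1/3 = 1
¬(b → a) ∧ (b → b) = 1 ∧ 1 = 1
(b ∧ ¬(a ∧ a)) ↔ (¬(b → a) ∧ (b → b)) = 1/3 ↔ 1 = 1/3
(((a → b) ∨ (a ∨ a)) → ((b ∨ a) ∧ b)) ∨ ((b ∧ ¬(a ∧ a)) ↔ (¬(b → a) ∧ (b → b))) = 1/3 ∨ 1/3 = 1/3
No assignment yields a value below 1/3, so this is the minimum.

1/3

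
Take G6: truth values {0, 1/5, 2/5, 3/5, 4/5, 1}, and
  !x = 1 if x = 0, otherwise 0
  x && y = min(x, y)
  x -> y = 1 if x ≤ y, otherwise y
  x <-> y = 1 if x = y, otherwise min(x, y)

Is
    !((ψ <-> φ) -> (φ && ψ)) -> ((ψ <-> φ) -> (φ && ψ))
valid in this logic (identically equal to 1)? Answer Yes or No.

Counterexample: take φ = 0, ψ = 0.
ψ <-> φ = 0 <-> 0 = 1
φ && ψ = 0 && 0 = 0
(ψ <-> φ) -> (φ && ψ) = 1 -> 0 = 0
!((ψ <-> φ) -> (φ && ψ)) = !0 = 1
!((ψ <-> φ) -> (φ && ψ)) -> ((ψ <-> φ) -> (φ && ψ)) = 1 -> 0 = 0
This gives 0 ≠ 1.

No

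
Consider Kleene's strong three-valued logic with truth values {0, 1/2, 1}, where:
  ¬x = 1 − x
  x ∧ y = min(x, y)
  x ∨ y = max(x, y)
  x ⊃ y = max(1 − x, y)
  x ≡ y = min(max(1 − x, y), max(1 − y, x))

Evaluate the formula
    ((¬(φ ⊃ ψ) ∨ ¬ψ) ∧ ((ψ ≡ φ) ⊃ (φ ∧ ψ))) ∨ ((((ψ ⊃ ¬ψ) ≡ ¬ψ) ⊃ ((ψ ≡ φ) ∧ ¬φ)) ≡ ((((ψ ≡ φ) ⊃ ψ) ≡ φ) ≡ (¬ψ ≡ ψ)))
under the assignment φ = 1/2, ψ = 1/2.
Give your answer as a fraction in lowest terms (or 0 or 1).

1/2

φ ⊃ ψ = 1/2 ⊃ 1/2 = 1/2
¬(φ ⊃ ψ) = ¬1/2 = 1/2
¬ψ = ¬1/2 = 1/2
¬(φ ⊃ ψ) ∨ ¬ψ = 1/2 ∨ 1/2 = 1/2
ψ ≡ φ = 1/2 ≡ 1/2 = 1/2
φ ∧ ψ = 1/2 ∧ 1/2 = 1/2
(ψ ≡ φ) ⊃ (φ ∧ ψ) = 1/2 ⊃ 1/2 = 1/2
(¬(φ ⊃ ψ) ∨ ¬ψ) ∧ ((ψ ≡ φ) ⊃ (φ ∧ ψ)) = 1/2 ∧ 1/2 = 1/2
¬ψ = ¬1/2 = 1/2
ψ ⊃ ¬ψ = 1/2 ⊃ 1/2 = 1/2
¬ψ = ¬1/2 = 1/2
(ψ ⊃ ¬ψ) ≡ ¬ψ = 1/2 ≡ 1/2 = 1/2
ψ ≡ φ = 1/2 ≡ 1/2 = 1/2
¬φ = ¬1/2 = 1/2
(ψ ≡ φ) ∧ ¬φ = 1/2 ∧ 1/2 = 1/2
((ψ ⊃ ¬ψ) ≡ ¬ψ) ⊃ ((ψ ≡ φ) ∧ ¬φ) = 1/2 ⊃ 1/2 = 1/2
ψ ≡ φ = 1/2 ≡ 1/2 = 1/2
(ψ ≡ φ) ⊃ ψ = 1/2 ⊃ 1/2 = 1/2
((ψ ≡ φ) ⊃ ψ) ≡ φ = 1/2 ≡ 1/2 = 1/2
¬ψ = ¬1/2 = 1/2
¬ψ ≡ ψ = 1/2 ≡ 1/2 = 1/2
(((ψ ≡ φ) ⊃ ψ) ≡ φ) ≡ (¬ψ ≡ ψ) = 1/2 ≡ 1/2 = 1/2
(((ψ ⊃ ¬ψ) ≡ ¬ψ) ⊃ ((ψ ≡ φ) ∧ ¬φ)) ≡ ((((ψ ≡ φ) ⊃ ψ) ≡ φ) ≡ (¬ψ ≡ ψ)) = 1/2 ≡ 1/2 = 1/2
((¬(φ ⊃ ψ) ∨ ¬ψ) ∧ ((ψ ≡ φ) ⊃ (φ ∧ ψ))) ∨ ((((ψ ⊃ ¬ψ) ≡ ¬ψ) ⊃ ((ψ ≡ φ) ∧ ¬φ)) ≡ ((((ψ ≡ φ) ⊃ ψ) ≡ φ) ≡ (¬ψ ≡ ψ))) = 1/2 ∨ 1/2 = 1/2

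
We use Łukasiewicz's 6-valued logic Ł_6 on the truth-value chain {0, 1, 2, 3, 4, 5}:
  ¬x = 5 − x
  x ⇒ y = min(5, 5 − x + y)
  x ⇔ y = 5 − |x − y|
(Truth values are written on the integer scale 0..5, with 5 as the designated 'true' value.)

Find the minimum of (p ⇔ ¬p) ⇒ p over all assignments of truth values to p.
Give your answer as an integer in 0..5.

3

Take p = 2:
¬p = ¬2 = 3
p ⇔ ¬p = 2 ⇔ 3 = 4
(p ⇔ ¬p) ⇒ p = 4 ⇒ 2 = 3
No assignment yields a value below 3, so this is the minimum.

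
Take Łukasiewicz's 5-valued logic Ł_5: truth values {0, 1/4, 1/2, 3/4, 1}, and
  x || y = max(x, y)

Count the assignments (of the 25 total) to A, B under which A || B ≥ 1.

value 1: 9 assignments (counts)
value 3/4: 7 assignments
value 1/2: 5 assignments
value 1/4: 3 assignments
value 0: 1 assignment
So 9 of the 25 assignments meet the threshold.

9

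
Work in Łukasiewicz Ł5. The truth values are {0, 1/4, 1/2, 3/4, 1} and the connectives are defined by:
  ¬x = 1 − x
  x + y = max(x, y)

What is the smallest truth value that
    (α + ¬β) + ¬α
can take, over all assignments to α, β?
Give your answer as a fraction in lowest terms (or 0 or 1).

1/2

Take α = 1/2, β = 1/2:
¬β = ¬1/2 = 1/2
α + ¬β = 1/2 + 1/2 = 1/2
¬α = ¬1/2 = 1/2
(α + ¬β) + ¬α = 1/2 + 1/2 = 1/2
No assignment yields a value below 1/2, so this is the minimum.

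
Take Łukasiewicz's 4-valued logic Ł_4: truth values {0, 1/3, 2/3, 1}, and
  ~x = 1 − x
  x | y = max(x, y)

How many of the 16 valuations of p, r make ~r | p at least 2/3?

12

p = 0, r = 0 ↦ 1  ≥
p = 0, r = 1/3 ↦ 2/3  ≥
p = 0, r = 2/3 ↦ 1/3  <
p = 0, r = 1 ↦ 0  <
p = 1/3, r = 0 ↦ 1  ≥
p = 1/3, r = 1/3 ↦ 2/3  ≥
p = 1/3, r = 2/3 ↦ 1/3  <
p = 1/3, r = 1 ↦ 1/3  <
p = 2/3, r = 0 ↦ 1  ≥
p = 2/3, r = 1/3 ↦ 2/3  ≥
p = 2/3, r = 2/3 ↦ 2/3  ≥
p = 2/3, r = 1 ↦ 2/3  ≥
p = 1, r = 0 ↦ 1  ≥
p = 1, r = 1/3 ↦ 1  ≥
p = 1, r = 2/3 ↦ 1  ≥
p = 1, r = 1 ↦ 1  ≥
So 12 of the 16 assignments meet the threshold.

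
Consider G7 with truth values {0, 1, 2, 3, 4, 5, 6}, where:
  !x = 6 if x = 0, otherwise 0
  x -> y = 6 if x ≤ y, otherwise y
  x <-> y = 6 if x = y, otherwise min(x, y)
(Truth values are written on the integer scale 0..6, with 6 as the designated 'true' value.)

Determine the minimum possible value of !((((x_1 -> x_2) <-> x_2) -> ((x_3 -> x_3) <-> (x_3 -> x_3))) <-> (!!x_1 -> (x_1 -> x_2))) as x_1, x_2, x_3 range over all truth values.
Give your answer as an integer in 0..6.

Take x_1 = 0, x_2 = 0, x_3 = 0:
x_1 -> x_2 = 0 -> 0 = 6
(x_1 -> x_2) <-> x_2 = 6 <-> 0 = 0
x_3 -> x_3 = 0 -> 0 = 6
x_3 -> x_3 = 0 -> 0 = 6
(x_3 -> x_3) <-> (x_3 -> x_3) = 6 <-> 6 = 6
((x_1 -> x_2) <-> x_2) -> ((x_3 -> x_3) <-> (x_3 -> x_3)) = 0 -> 6 = 6
!x_1 = !0 = 6
!!x_1 = !6 = 0
x_1 -> x_2 = 0 -> 0 = 6
!!x_1 -> (x_1 -> x_2) = 0 -> 6 = 6
(((x_1 -> x_2) <-> x_2) -> ((x_3 -> x_3) <-> (x_3 -> x_3))) <-> (!!x_1 -> (x_1 -> x_2)) = 6 <-> 6 = 6
!((((x_1 -> x_2) <-> x_2) -> ((x_3 -> x_3) <-> (x_3 -> x_3))) <-> (!!x_1 -> (x_1 -> x_2))) = !6 = 0
No assignment yields a value below 0, so this is the minimum.

0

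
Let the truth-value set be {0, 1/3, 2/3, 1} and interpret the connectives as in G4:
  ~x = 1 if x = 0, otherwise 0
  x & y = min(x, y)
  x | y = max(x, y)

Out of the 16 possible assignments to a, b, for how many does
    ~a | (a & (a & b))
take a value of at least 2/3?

a = 0, b = 0 ↦ 1  ≥
a = 0, b = 1/3 ↦ 1  ≥
a = 0, b = 2/3 ↦ 1  ≥
a = 0, b = 1 ↦ 1  ≥
a = 1/3, b = 0 ↦ 0  <
a = 1/3, b = 1/3 ↦ 1/3  <
a = 1/3, b = 2/3 ↦ 1/3  <
a = 1/3, b = 1 ↦ 1/3  <
a = 2/3, b = 0 ↦ 0  <
a = 2/3, b = 1/3 ↦ 1/3  <
a = 2/3, b = 2/3 ↦ 2/3  ≥
a = 2/3, b = 1 ↦ 2/3  ≥
a = 1, b = 0 ↦ 0  <
a = 1, b = 1/3 ↦ 1/3  <
a = 1, b = 2/3 ↦ 2/3  ≥
a = 1, b = 1 ↦ 1  ≥
So 8 of the 16 assignments meet the threshold.

8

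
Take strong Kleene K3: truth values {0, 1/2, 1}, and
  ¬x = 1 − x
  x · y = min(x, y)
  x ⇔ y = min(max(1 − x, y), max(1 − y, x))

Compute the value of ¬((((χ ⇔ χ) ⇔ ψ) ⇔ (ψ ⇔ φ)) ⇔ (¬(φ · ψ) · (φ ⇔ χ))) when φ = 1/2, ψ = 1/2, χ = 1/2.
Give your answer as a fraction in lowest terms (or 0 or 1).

χ ⇔ χ = 1/2 ⇔ 1/2 = 1/2
(χ ⇔ χ) ⇔ ψ = 1/2 ⇔ 1/2 = 1/2
ψ ⇔ φ = 1/2 ⇔ 1/2 = 1/2
((χ ⇔ χ) ⇔ ψ) ⇔ (ψ ⇔ φ) = 1/2 ⇔ 1/2 = 1/2
φ · ψ = 1/2 · 1/2 = 1/2
¬(φ · ψ) = ¬1/2 = 1/2
φ ⇔ χ = 1/2 ⇔ 1/2 = 1/2
¬(φ · ψ) · (φ ⇔ χ) = 1/2 · 1/2 = 1/2
(((χ ⇔ χ) ⇔ ψ) ⇔ (ψ ⇔ φ)) ⇔ (¬(φ · ψ) · (φ ⇔ χ)) = 1/2 ⇔ 1/2 = 1/2
¬((((χ ⇔ χ) ⇔ ψ) ⇔ (ψ ⇔ φ)) ⇔ (¬(φ · ψ) · (φ ⇔ χ))) = ¬1/2 = 1/2

1/2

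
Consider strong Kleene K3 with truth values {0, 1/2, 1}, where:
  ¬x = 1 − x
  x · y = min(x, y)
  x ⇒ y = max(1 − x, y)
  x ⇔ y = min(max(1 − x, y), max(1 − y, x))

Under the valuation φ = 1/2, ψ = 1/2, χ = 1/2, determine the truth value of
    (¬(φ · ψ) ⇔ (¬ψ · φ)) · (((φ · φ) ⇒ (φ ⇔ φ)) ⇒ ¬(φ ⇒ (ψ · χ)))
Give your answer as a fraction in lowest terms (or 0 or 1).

φ · ψ = 1/2 · 1/2 = 1/2
¬(φ · ψ) = ¬1/2 = 1/2
¬ψ = ¬1/2 = 1/2
¬ψ · φ = 1/2 · 1/2 = 1/2
¬(φ · ψ) ⇔ (¬ψ · φ) = 1/2 ⇔ 1/2 = 1/2
φ · φ = 1/2 · 1/2 = 1/2
φ ⇔ φ = 1/2 ⇔ 1/2 = 1/2
(φ · φ) ⇒ (φ ⇔ φ) = 1/2 ⇒ 1/2 = 1/2
ψ · χ = 1/2 · 1/2 = 1/2
φ ⇒ (ψ · χ) = 1/2 ⇒ 1/2 = 1/2
¬(φ ⇒ (ψ · χ)) = ¬1/2 = 1/2
((φ · φ) ⇒ (φ ⇔ φ)) ⇒ ¬(φ ⇒ (ψ · χ)) = 1/2 ⇒ 1/2 = 1/2
(¬(φ · ψ) ⇔ (¬ψ · φ)) · (((φ · φ) ⇒ (φ ⇔ φ)) ⇒ ¬(φ ⇒ (ψ · χ))) = 1/2 · 1/2 = 1/2

1/2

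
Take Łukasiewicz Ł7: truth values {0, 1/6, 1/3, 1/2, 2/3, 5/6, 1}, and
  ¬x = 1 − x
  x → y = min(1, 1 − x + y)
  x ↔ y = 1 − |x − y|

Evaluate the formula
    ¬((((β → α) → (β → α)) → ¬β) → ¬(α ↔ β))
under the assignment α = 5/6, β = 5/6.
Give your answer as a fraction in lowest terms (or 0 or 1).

1/6

β → α = 5/6 → 5/6 = 1
β → α = 5/6 → 5/6 = 1
(β → α) → (β → α) = 1 → 1 = 1
¬β = ¬5/6 = 1/6
((β → α) → (β → α)) → ¬β = 1 → 1/6 = 1/6
α ↔ β = 5/6 ↔ 5/6 = 1
¬(α ↔ β) = ¬1 = 0
(((β → α) → (β → α)) → ¬β) → ¬(α ↔ β) = 1/6 → 0 = 5/6
¬((((β → α) → (β → α)) → ¬β) → ¬(α ↔ β)) = ¬5/6 = 1/6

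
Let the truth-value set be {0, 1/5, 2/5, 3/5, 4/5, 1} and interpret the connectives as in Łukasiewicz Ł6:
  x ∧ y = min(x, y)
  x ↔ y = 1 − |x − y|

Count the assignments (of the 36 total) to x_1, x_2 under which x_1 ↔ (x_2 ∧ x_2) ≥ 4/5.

value 1: 6 assignments (counts)
value 4/5: 10 assignments (counts)
value 3/5: 8 assignments
value 2/5: 6 assignments
value 1/5: 4 assignments
value 0: 2 assignments
So 16 of the 36 assignments meet the threshold.

16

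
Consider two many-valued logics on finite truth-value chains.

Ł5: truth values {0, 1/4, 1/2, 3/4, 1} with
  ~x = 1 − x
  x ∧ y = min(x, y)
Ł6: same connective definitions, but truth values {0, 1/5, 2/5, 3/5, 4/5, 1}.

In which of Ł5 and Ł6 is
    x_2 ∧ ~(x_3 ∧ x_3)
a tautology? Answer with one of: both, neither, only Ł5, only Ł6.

neither

In Ł5: at x_2 = 0, x_3 = 0 the value is 0 — not a tautology.
In Ł6: at x_2 = 0, x_3 = 0 the value is 0 — not a tautology.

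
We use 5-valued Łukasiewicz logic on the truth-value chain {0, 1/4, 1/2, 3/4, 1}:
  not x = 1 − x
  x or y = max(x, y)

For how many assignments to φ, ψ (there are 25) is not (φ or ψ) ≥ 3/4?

value 1: 1 assignment (counts)
value 3/4: 3 assignments (counts)
value 1/2: 5 assignments
value 1/4: 7 assignments
value 0: 9 assignments
So 4 of the 25 assignments meet the threshold.

4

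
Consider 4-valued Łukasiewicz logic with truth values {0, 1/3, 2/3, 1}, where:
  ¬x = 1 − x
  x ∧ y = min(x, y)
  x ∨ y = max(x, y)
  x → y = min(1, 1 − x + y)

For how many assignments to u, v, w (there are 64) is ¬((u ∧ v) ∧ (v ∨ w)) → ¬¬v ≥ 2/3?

value 1: 28 assignments (counts)
value 2/3: 16 assignments (counts)
value 1/3: 4 assignments
value 0: 16 assignments
So 44 of the 64 assignments meet the threshold.

44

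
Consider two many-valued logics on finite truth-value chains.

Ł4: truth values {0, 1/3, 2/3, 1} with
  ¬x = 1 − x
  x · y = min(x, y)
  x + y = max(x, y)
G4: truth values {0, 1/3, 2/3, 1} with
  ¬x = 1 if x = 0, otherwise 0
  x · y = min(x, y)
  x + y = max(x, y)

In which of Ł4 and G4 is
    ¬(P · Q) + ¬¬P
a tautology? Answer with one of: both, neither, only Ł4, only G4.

only G4

In Ł4: at P = 1/3, Q = 1/3 the value is 2/3 — not a tautology.
In G4: every assignment gives 1 — tautology.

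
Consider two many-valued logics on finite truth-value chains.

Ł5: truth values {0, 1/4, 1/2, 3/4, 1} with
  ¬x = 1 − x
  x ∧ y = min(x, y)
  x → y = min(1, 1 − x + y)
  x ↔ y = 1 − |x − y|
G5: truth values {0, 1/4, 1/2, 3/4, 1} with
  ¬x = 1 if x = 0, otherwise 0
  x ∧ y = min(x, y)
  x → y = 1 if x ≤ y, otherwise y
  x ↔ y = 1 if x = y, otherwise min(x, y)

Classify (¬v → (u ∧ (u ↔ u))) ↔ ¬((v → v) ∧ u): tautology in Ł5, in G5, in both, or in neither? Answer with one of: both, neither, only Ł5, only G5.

In Ł5: at u = 0, v = 0 the value is 0 — not a tautology.
In G5: at u = 0, v = 0 the value is 0 — not a tautology.

neither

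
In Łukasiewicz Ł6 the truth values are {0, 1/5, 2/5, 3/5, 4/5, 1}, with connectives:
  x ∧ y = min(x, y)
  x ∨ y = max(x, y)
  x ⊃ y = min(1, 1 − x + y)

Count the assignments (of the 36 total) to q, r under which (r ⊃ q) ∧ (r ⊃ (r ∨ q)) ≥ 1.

21

value 1: 21 assignments (counts)
value 4/5: 5 assignments
value 3/5: 4 assignments
value 2/5: 3 assignments
value 1/5: 2 assignments
value 0: 1 assignment
So 21 of the 36 assignments meet the threshold.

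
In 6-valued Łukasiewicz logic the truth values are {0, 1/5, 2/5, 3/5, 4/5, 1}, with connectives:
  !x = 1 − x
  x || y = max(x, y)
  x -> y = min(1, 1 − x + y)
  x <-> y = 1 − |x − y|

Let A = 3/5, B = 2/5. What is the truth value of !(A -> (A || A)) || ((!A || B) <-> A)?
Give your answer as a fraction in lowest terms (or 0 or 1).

4/5

A || A = 3/5 || 3/5 = 3/5
A -> (A || A) = 3/5 -> 3/5 = 1
!(A -> (A || A)) = !1 = 0
!A = !3/5 = 2/5
!A || B = 2/5 || 2/5 = 2/5
(!A || B) <-> A = 2/5 <-> 3/5 = 4/5
!(A -> (A || A)) || ((!A || B) <-> A) = 0 || 4/5 = 4/5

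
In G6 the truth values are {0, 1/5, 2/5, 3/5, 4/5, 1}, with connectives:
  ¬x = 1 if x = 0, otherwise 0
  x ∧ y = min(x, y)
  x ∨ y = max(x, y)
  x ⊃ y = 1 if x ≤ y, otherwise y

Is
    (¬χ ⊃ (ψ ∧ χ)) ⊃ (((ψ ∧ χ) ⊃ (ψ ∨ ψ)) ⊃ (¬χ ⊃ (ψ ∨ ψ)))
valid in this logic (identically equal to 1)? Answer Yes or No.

Yes

At ψ = 4/5, χ = 1/5, for instance:
¬χ = ¬1/5 = 0
ψ ∧ χ = 4/5 ∧ 1/5 = 1/5
¬χ ⊃ (ψ ∧ χ) = 0 ⊃ 1/5 = 1
ψ ∨ ψ = 4/5 ∨ 4/5 = 4/5
(ψ ∧ χ) ⊃ (ψ ∨ ψ) = 1/5 ⊃ 4/5 = 1
¬χ ⊃ (ψ ∨ ψ) = 0 ⊃ 4/5 = 1
((ψ ∧ χ) ⊃ (ψ ∨ ψ)) ⊃ (¬χ ⊃ (ψ ∨ ψ)) = 1 ⊃ 1 = 1
(¬χ ⊃ (ψ ∧ χ)) ⊃ (((ψ ∧ χ) ⊃ (ψ ∨ ψ)) ⊃ (¬χ ⊃ (ψ ∨ ψ))) = 1 ⊃ 1 = 1
and checking the remaining 35 assignments likewise gives ≥ 1 in every case.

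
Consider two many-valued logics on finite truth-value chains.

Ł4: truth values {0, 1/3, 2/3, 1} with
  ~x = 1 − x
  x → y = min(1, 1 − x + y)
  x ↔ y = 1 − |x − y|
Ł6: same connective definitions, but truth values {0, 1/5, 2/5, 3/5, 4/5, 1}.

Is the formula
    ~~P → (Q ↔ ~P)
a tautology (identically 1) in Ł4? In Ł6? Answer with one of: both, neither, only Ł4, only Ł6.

In Ł4: at P = 2/3, Q = 1 the value is 2/3 — not a tautology.
In Ł6: at P = 3/5, Q = 1 the value is 4/5 — not a tautology.

neither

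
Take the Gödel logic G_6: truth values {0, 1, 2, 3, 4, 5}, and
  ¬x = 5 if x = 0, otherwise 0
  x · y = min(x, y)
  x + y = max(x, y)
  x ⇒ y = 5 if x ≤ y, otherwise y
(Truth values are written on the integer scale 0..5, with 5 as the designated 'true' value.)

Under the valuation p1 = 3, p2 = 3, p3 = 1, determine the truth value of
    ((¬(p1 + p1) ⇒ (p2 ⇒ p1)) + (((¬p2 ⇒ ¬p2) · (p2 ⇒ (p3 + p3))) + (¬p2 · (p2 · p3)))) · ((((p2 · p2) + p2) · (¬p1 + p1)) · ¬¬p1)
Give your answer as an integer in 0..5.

3

p1 + p1 = 3 + 3 = 3
¬(p1 + p1) = ¬3 = 0
p2 ⇒ p1 = 3 ⇒ 3 = 5
¬(p1 + p1) ⇒ (p2 ⇒ p1) = 0 ⇒ 5 = 5
¬p2 = ¬3 = 0
¬p2 = ¬3 = 0
¬p2 ⇒ ¬p2 = 0 ⇒ 0 = 5
p3 + p3 = 1 + 1 = 1
p2 ⇒ (p3 + p3) = 3 ⇒ 1 = 1
(¬p2 ⇒ ¬p2) · (p2 ⇒ (p3 + p3)) = 5 · 1 = 1
¬p2 = ¬3 = 0
p2 · p3 = 3 · 1 = 1
¬p2 · (p2 · p3) = 0 · 1 = 0
((¬p2 ⇒ ¬p2) · (p2 ⇒ (p3 + p3))) + (¬p2 · (p2 · p3)) = 1 + 0 = 1
(¬(p1 + p1) ⇒ (p2 ⇒ p1)) + (((¬p2 ⇒ ¬p2) · (p2 ⇒ (p3 + p3))) + (¬p2 · (p2 · p3))) = 5 + 1 = 5
p2 · p2 = 3 · 3 = 3
(p2 · p2) + p2 = 3 + 3 = 3
¬p1 = ¬3 = 0
¬p1 + p1 = 0 + 3 = 3
((p2 · p2) + p2) · (¬p1 + p1) = 3 · 3 = 3
¬p1 = ¬3 = 0
¬¬p1 = ¬0 = 5
(((p2 · p2) + p2) · (¬p1 + p1)) · ¬¬p1 = 3 · 5 = 3
((¬(p1 + p1) ⇒ (p2 ⇒ p1)) + (((¬p2 ⇒ ¬p2) · (p2 ⇒ (p3 + p3))) + (¬p2 · (p2 · p3)))) · ((((p2 · p2) + p2) · (¬p1 + p1)) · ¬¬p1) = 5 · 3 = 3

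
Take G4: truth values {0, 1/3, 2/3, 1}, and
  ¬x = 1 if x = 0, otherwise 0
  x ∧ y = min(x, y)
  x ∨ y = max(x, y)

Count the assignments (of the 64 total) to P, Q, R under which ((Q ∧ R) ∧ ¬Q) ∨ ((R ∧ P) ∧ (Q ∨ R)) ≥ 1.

value 1: 4 assignments (counts)
value 2/3: 12 assignments
value 1/3: 20 assignments
value 0: 28 assignments
So 4 of the 64 assignments meet the threshold.

4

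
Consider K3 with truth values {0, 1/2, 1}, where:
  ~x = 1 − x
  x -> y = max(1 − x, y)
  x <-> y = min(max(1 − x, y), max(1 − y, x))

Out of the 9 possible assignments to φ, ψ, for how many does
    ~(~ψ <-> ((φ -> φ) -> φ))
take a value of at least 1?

φ = 0, ψ = 0 ↦ 1  ≥
φ = 0, ψ = 1/2 ↦ 1/2  <
φ = 0, ψ = 1 ↦ 0  <
φ = 1/2, ψ = 0 ↦ 1/2  <
φ = 1/2, ψ = 1/2 ↦ 1/2  <
φ = 1/2, ψ = 1 ↦ 1/2  <
φ = 1, ψ = 0 ↦ 0  <
φ = 1, ψ = 1/2 ↦ 1/2  <
φ = 1, ψ = 1 ↦ 1  ≥
So 2 of the 9 assignments meet the threshold.

2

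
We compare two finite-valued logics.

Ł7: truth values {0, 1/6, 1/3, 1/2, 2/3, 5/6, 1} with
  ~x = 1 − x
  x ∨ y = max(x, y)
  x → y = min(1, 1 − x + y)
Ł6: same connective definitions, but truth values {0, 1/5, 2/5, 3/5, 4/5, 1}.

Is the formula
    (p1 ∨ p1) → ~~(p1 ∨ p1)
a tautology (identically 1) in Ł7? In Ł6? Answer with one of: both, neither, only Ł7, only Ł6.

both

In Ł7: every assignment gives 1 — tautology.
In Ł6: every assignment gives 1 — tautology.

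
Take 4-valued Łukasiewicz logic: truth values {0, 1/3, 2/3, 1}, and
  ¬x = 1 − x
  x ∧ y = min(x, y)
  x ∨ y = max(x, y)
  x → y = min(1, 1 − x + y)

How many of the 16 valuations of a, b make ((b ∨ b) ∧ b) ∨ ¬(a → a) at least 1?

4

a = 0, b = 0 ↦ 0  <
a = 0, b = 1/3 ↦ 1/3  <
a = 0, b = 2/3 ↦ 2/3  <
a = 0, b = 1 ↦ 1  ≥
a = 1/3, b = 0 ↦ 0  <
a = 1/3, b = 1/3 ↦ 1/3  <
a = 1/3, b = 2/3 ↦ 2/3  <
a = 1/3, b = 1 ↦ 1  ≥
a = 2/3, b = 0 ↦ 0  <
a = 2/3, b = 1/3 ↦ 1/3  <
a = 2/3, b = 2/3 ↦ 2/3  <
a = 2/3, b = 1 ↦ 1  ≥
a = 1, b = 0 ↦ 0  <
a = 1, b = 1/3 ↦ 1/3  <
a = 1, b = 2/3 ↦ 2/3  <
a = 1, b = 1 ↦ 1  ≥
So 4 of the 16 assignments meet the threshold.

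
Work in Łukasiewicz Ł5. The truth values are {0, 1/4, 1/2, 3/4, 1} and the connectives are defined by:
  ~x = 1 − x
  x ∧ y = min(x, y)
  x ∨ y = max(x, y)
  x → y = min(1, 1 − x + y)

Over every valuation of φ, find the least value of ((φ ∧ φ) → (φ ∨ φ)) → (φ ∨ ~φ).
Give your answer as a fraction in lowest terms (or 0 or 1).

1/2

Take φ = 1/2:
φ ∧ φ = 1/2 ∧ 1/2 = 1/2
φ ∨ φ = 1/2 ∨ 1/2 = 1/2
(φ ∧ φ) → (φ ∨ φ) = 1/2 → 1/2 = 1
~φ = ~1/2 = 1/2
φ ∨ ~φ = 1/2 ∨ 1/2 = 1/2
((φ ∧ φ) → (φ ∨ φ)) → (φ ∨ ~φ) = 1 → 1/2 = 1/2
No assignment yields a value below 1/2, so this is the minimum.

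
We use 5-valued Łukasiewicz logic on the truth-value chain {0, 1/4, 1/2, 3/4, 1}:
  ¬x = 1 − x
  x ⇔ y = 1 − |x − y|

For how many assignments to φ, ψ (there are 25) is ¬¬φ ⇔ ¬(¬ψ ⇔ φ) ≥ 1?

value 1: 7 assignments (counts)
value 3/4: 7 assignments
value 1/2: 6 assignments
value 1/4: 3 assignments
value 0: 2 assignments
So 7 of the 25 assignments meet the threshold.

7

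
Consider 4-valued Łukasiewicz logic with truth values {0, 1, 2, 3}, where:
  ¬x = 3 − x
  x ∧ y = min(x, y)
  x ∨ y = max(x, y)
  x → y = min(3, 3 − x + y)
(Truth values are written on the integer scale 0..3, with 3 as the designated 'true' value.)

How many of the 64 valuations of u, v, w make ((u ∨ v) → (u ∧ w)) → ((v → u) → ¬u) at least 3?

37

value 3: 37 assignments (counts)
value 2: 13 assignments
value 1: 10 assignments
value 0: 4 assignments
So 37 of the 64 assignments meet the threshold.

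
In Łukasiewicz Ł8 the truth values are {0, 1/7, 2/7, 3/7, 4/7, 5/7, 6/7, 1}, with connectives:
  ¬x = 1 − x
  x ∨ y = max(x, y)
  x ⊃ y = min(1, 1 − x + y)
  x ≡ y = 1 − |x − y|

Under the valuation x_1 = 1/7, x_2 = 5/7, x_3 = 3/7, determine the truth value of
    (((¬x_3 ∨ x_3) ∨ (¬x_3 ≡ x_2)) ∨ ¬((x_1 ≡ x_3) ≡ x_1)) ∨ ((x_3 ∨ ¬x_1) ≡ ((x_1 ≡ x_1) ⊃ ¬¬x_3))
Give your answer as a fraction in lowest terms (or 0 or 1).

¬x_3 = ¬3/7 = 4/7
¬x_3 ∨ x_3 = 4/7 ∨ 3/7 = 4/7
¬x_3 = ¬3/7 = 4/7
¬x_3 ≡ x_2 = 4/7 ≡ 5/7 = 6/7
(¬x_3 ∨ x_3) ∨ (¬x_3 ≡ x_2) = 4/7 ∨ 6/7 = 6/7
x_1 ≡ x_3 = 1/7 ≡ 3/7 = 5/7
(x_1 ≡ x_3) ≡ x_1 = 5/7 ≡ 1/7 = 3/7
¬((x_1 ≡ x_3) ≡ x_1) = ¬3/7 = 4/7
((¬x_3 ∨ x_3) ∨ (¬x_3 ≡ x_2)) ∨ ¬((x_1 ≡ x_3) ≡ x_1) = 6/7 ∨ 4/7 = 6/7
¬x_1 = ¬1/7 = 6/7
x_3 ∨ ¬x_1 = 3/7 ∨ 6/7 = 6/7
x_1 ≡ x_1 = 1/7 ≡ 1/7 = 1
¬x_3 = ¬3/7 = 4/7
¬¬x_3 = ¬4/7 = 3/7
(x_1 ≡ x_1) ⊃ ¬¬x_3 = 1 ⊃ 3/7 = 3/7
(x_3 ∨ ¬x_1) ≡ ((x_1 ≡ x_1) ⊃ ¬¬x_3) = 6/7 ≡ 3/7 = 4/7
(((¬x_3 ∨ x_3) ∨ (¬x_3 ≡ x_2)) ∨ ¬((x_1 ≡ x_3) ≡ x_1)) ∨ ((x_3 ∨ ¬x_1) ≡ ((x_1 ≡ x_1) ⊃ ¬¬x_3)) = 6/7 ∨ 4/7 = 6/7

6/7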